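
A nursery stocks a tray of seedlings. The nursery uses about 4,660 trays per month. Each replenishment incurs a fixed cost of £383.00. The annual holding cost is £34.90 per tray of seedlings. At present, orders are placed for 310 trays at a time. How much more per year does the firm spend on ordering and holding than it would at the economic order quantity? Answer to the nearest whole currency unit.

Annual demand D = 4,660 × 12 = 55,920.
EOQ = √(2DS/H) = √(2 × 55,920 × 383 / 34.9) ≈ 1107.86.
Cost at Q* = (D/Q*)S + (Q*/2)H = √(2DSH) ≈ £38,664.35.
Cost at Q = 310: (55,920/310)×383 + (310/2)×34.9 = £69,088.26 + £5,409.50 = £74,497.76.
Excess = £74,497.76 − £38,664.35 = £35,833.41.

Extra cost ≈ £35,833 per year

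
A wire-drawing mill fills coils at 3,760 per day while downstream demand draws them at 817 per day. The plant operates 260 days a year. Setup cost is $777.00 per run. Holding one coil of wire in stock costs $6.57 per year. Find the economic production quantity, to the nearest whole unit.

Annual demand D = 817 × 260 = 212,420.
Production build-up factor (1 − d/p) = 1 − 817/3,760 = 0.7827.
Q* = √(2DS / (H(1 − d/p))) = √(2 × 212,420 × 777 / (6.57 × 0.7827)).
= √(330,100,680 / 5.1424) ≈ 8011.970.

Q* ≈ 8,012 coils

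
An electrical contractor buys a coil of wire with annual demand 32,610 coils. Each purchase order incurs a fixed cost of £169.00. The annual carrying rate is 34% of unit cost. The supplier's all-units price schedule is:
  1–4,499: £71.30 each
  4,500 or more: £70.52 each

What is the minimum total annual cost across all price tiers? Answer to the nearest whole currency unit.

Holding cost per unit per year at price C is H = 0.34·C.
For each price level, check whether its EOQ is feasible; otherwise the best quantity at that price is the breakpoint.
EOQ at £71.30 = 674.3 (feasible in tier 1): TC = 32,610×£71.30 + (32,610/674.3)×169 + (674.3/2)×0.34×£71.30 = £2,341,439.24.
EOQ at £70.52 = 678.0 < 4500, so use break Q=4500: TC = 32,610×£70.52 + (32,610/4500.0)×169 + (4500.0/2)×0.34×£70.52 = £2,354,829.69.
Lowest total cost among the candidates is at Q = 674.3.

TC* ≈ £2,341,439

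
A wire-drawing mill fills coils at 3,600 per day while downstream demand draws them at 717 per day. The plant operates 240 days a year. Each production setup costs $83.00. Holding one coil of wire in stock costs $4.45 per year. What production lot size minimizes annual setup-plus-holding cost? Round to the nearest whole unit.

Q* ≈ 2,831 coils

Annual demand D = 717 × 240 = 172,080.
Production build-up factor (1 − d/p) = 1 − 717/3,600 = 0.8008.
Q* = √(2DS / (H(1 − d/p))) = √(2 × 172,080 × 83 / (4.45 × 0.8008)).
= √(28,565,280 / 3.5637) ≈ 2831.184.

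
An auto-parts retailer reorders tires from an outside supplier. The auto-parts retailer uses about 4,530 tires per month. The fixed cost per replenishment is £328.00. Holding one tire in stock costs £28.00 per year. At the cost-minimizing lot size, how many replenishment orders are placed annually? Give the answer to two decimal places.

N ≈ 48.17 orders per year

Annual demand D = 4,530 × 12 = 54,360.
EOQ = √(2DS/H) = √(2 × 54,360 × 328 / 28) ≈ 1128.53.
Orders per year = D / Q* = 54,360 / 1128.53 ≈ 48.169.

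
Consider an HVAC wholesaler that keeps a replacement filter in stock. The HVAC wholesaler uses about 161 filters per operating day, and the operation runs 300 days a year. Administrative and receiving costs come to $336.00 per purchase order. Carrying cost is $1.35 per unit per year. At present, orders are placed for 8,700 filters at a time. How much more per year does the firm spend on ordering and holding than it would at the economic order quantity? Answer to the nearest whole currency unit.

Extra cost ≈ $1,118 per year

Annual demand D = 161 × 300 = 48,300.
EOQ = √(2DS/H) = √(2 × 48,300 × 336 / 1.35) ≈ 4903.33.
Cost at Q* = (D/Q*)S + (Q*/2)H = √(2DSH) ≈ $6,619.50.
Cost at Q = 8,700: (48,300/8,700)×336 + (8,700/2)×1.35 = $1,865.38 + $5,872.50 = $7,737.88.
Excess = $7,737.88 − $6,619.50 = $1,118.38.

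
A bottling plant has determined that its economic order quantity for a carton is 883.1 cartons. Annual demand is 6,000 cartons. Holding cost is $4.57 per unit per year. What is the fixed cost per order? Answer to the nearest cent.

Invert the EOQ relation Q*² = 2DS/H.
From Q* = √(2DS/H): S = Q*²H / (2D) = 883.1² × 4.57 / (2 × 6,000) = 296.9988.

S ≈ $297.00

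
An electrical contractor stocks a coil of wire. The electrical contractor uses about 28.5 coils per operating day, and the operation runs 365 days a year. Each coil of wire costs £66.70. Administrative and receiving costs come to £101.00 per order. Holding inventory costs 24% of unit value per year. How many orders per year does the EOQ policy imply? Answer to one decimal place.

N ≈ 28.7 orders per year

Annual demand D = 28.5 × 365 = 10,402.5.
Holding cost H = 0.24 × £66.70 = £16.0080 per unit per year.
Q* = √(2DS/H) = √(2 × 10,402.5 × 101 / 16.008) ≈ 362.31.
Orders per year = D / Q* = 10,402.5 / 362.31 ≈ 28.712.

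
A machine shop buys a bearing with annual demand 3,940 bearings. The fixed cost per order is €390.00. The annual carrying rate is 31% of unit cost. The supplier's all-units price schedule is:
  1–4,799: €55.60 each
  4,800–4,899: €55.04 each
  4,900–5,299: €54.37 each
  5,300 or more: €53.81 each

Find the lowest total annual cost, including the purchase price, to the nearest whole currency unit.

Holding cost per unit per year at price C is H = 0.31·C.
Candidates are each tier's EOQ (if it falls in that tier) and each price-break quantity.
EOQ at €55.60 = 422.3 (feasible in tier 1): TC = 3,940×€55.60 + (3,940/422.3)×390 + (422.3/2)×0.31×€55.60 = €226,342.03.
EOQ at €55.04 = 424.4 < 4800, so use break Q=4800: TC = 3,940×€55.04 + (3,940/4800.0)×390 + (4800.0/2)×0.31×€55.04 = €258,127.49.
EOQ at €54.37 = 427.0 < 4900, so use break Q=4900: TC = 3,940×€54.37 + (3,940/4900.0)×390 + (4900.0/2)×0.31×€54.37 = €255,825.41.
EOQ at €53.81 = 429.2 < 5300, so use break Q=5300: TC = 3,940×€53.81 + (3,940/5300.0)×390 + (5300.0/2)×0.31×€53.81 = €256,506.24.
Lowest total cost among the candidates is at Q = 422.3.

TC* ≈ €226,342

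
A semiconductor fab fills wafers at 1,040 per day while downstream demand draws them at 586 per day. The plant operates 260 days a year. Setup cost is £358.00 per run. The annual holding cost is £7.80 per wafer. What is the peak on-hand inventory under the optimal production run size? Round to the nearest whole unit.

Annual demand D = 586 × 260 = 152,360.
Production build-up factor (1 − d/p) = 1 − 586/1,040 = 0.4365.
Q* = √(2DS / (H(1 − d/p))) = √(2 × 152,360 × 358 / (7.8 × 0.4365)).
= √(109,089,760 / 3.405) ≈ 5660.222.
Maximum inventory = Q*(1 − d/p) = 5660.222 × 0.4365 ≈ 2470.904.

I_max ≈ 2,471 wafers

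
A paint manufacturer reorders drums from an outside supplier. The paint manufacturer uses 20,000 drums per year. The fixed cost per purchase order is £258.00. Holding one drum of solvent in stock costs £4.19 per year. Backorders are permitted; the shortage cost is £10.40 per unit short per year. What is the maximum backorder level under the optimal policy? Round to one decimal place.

S* ≈ 533.8 drums

With planned backorders, Q* = √(2DS/H) · √((H+B)/B).
√(2DS/H) = √(2 × 20,000 × 258 / 4.19) = 1569.397.
√((H+B)/B) = √((4.19+10.4)/10.4) = 1.1844.
Q* ≈ 1858.848.
S* = Q* · H/(H+B) = 1858.848 × 4.19/14.59 ≈ 533.829.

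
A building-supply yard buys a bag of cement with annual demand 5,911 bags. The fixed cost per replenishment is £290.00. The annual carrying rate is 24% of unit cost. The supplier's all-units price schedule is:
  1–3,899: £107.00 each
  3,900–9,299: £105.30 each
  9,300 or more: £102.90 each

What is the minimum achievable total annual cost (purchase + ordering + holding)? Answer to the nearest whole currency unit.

Holding cost per unit per year at price C is H = 0.24·C.
Evaluate total cost at each tier's feasible EOQ or, if the EOQ is below the tier, at the tier's minimum quantity.
EOQ at £107.00 = 365.4 (feasible in tier 1): TC = 5,911×£107.00 + (5,911/365.4)×290 + (365.4/2)×0.24×£107.00 = £641,860.01.
EOQ at £105.30 = 368.3 < 3900, so use break Q=3900: TC = 5,911×£105.30 + (5,911/3900.0)×290 + (3900.0/2)×0.24×£105.30 = £672,148.24.
EOQ at £102.90 = 372.6 < 9300, so use break Q=9300: TC = 5,911×£102.90 + (5,911/9300.0)×290 + (9300.0/2)×0.24×£102.90 = £723,262.62.
Lowest total cost among the candidates is at Q = 365.4.

TC* ≈ £641,860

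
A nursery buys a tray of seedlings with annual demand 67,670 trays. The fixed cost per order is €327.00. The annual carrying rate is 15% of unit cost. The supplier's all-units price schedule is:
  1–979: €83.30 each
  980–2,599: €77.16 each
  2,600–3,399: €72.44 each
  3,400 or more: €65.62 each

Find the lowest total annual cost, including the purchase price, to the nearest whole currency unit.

TC* ≈ €4,463,747

Holding cost per unit per year at price C is H = 0.15·C.
Candidates are each tier's EOQ (if it falls in that tier) and each price-break quantity.
Tier 1 (€83.30): EOQ = 1882.0 exceeds tier's upper bound 979, so this tier is dominated.
EOQ at €77.16 = 1955.4 (feasible in tier 2): TC = 67,670×€77.16 + (67,670/1955.4)×327 + (1955.4/2)×0.15×€77.16 = €5,244,049.50.
EOQ at €72.44 = 2018.1 < 2600, so use break Q=2600: TC = 67,670×€72.44 + (67,670/2600.0)×327 + (2600.0/2)×0.15×€72.44 = €4,924,651.40.
EOQ at €65.62 = 2120.4 < 3400, so use break Q=3400: TC = 67,670×€65.62 + (67,670/3400.0)×327 + (3400.0/2)×0.15×€65.62 = €4,463,746.76.
Lowest total cost among the candidates is at Q = 3400.0.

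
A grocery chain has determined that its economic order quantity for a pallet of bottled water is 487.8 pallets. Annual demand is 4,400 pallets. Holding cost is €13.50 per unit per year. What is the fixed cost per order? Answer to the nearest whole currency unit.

The basic EOQ model gives Q* = √(2DS/H); rearrange for the unknown.
From Q* = √(2DS/H): S = Q*²H / (2D) = 487.8² × 13.5 / (2 × 4,400) = 365.0352.

S ≈ €365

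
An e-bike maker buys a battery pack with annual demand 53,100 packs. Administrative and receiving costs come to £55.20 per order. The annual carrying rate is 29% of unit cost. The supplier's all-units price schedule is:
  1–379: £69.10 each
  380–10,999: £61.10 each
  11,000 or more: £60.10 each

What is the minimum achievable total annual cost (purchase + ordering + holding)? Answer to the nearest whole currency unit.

TC* ≈ £3,254,602

Holding cost per unit per year at price C is H = 0.29·C.
For each price level, check whether its EOQ is feasible; otherwise the best quantity at that price is the breakpoint.
Tier 1 (£69.10): EOQ = 540.9 exceeds tier's upper bound 379, so this tier is dominated.
EOQ at £61.10 = 575.2 (feasible in tier 2): TC = 53,100×£61.10 + (53,100/575.2)×55.2 + (575.2/2)×0.29×£61.10 = £3,254,601.81.
EOQ at £60.10 = 580.0 < 11000, so use break Q=11000: TC = 53,100×£60.10 + (53,100/11000.0)×55.2 + (11000.0/2)×0.29×£60.10 = £3,287,435.97.
Lowest total cost among the candidates is at Q = 575.2.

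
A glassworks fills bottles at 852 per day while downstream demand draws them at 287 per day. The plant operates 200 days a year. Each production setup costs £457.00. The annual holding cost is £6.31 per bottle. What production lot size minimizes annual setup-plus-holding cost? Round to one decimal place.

Q* ≈ 3,540.9 bottles

Annual demand D = 287 × 200 = 57,400.
Production build-up factor (1 − d/p) = 1 − 287/852 = 0.6631.
Q* = √(2DS / (H(1 − d/p))) = √(2 × 57,400 × 457 / (6.31 × 0.6631)).
= √(52,463,600 / 4.1844) ≈ 3540.870.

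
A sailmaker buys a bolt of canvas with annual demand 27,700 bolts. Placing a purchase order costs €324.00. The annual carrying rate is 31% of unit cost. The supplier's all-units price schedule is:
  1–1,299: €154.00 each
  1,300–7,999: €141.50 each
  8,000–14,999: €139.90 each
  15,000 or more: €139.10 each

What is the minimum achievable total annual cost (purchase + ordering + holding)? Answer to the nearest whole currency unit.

Holding cost per unit per year at price C is H = 0.31·C.
Evaluate total cost at each tier's feasible EOQ or, if the EOQ is below the tier, at the tier's minimum quantity.
EOQ at €154.00 = 613.2 (feasible in tier 1): TC = 27,700×€154.00 + (27,700/613.2)×324 + (613.2/2)×0.31×€154.00 = €4,295,073.09.
EOQ at €141.50 = 639.7 < 1300, so use break Q=1300: TC = 27,700×€141.50 + (27,700/1300.0)×324 + (1300.0/2)×0.31×€141.50 = €3,954,965.94.
EOQ at €139.90 = 643.3 < 8000, so use break Q=8000: TC = 27,700×€139.90 + (27,700/8000.0)×324 + (8000.0/2)×0.31×€139.90 = €4,049,827.85.
EOQ at €139.10 = 645.2 < 15000, so use break Q=15000: TC = 27,700×€139.10 + (27,700/15000.0)×324 + (15000.0/2)×0.31×€139.10 = €4,177,075.82.
Lowest total cost among the candidates is at Q = 1300.0.

TC* ≈ €3,954,966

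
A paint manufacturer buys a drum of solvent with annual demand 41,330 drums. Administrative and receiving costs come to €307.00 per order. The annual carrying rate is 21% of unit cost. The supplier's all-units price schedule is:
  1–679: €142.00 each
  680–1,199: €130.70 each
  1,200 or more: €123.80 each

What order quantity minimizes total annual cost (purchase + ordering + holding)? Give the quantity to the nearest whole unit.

Q* ≈ 1,200 drums

Holding cost per unit per year at price C is H = 0.21·C.
For each price level, check whether its EOQ is feasible; otherwise the best quantity at that price is the breakpoint.
Tier 1 (€142.00): EOQ = 922.5 exceeds tier's upper bound 679, so this tier is dominated.
EOQ at €130.70 = 961.5 (feasible in tier 2): TC = 41,330×€130.70 + (41,330/961.5)×307 + (961.5/2)×0.21×€130.70 = €5,428,222.52.
EOQ at €123.80 = 988.0 < 1200, so use break Q=1200: TC = 41,330×€123.80 + (41,330/1200.0)×307 + (1200.0/2)×0.21×€123.80 = €5,142,826.39.
Lowest total cost is €5,142,826.39 at Q = 1200.0.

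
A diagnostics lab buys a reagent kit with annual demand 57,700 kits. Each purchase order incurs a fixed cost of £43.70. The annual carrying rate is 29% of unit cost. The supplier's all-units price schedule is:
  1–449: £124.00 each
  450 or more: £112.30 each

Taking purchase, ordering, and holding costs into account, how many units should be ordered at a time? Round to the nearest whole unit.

Q* ≈ 450 kits

Holding cost per unit per year at price C is H = 0.29·C.
Evaluate total cost at each tier's feasible EOQ or, if the EOQ is below the tier, at the tier's minimum quantity.
EOQ at £124.00 = 374.5 (feasible in tier 1): TC = 57,700×£124.00 + (57,700/374.5)×43.7 + (374.5/2)×0.29×£124.00 = £7,168,266.46.
EOQ at £112.30 = 393.5 < 450, so use break Q=450: TC = 57,700×£112.30 + (57,700/450.0)×43.7 + (450.0/2)×0.29×£112.30 = £6,492,640.89.
Lowest total cost is £6,492,640.89 at Q = 450.0.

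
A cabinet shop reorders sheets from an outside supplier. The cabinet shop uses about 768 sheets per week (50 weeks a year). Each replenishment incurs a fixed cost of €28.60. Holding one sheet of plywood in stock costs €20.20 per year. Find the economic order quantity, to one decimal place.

Annual demand D = 768 × 50 = 38,400.
EOQ = √(2DS / H) = √(2 × 38,400 × 28.6 / 20.2).
= √(2,196,480 / 20.2) = √108,736.6337 ≈ 329.752.

Q* ≈ 329.8 sheets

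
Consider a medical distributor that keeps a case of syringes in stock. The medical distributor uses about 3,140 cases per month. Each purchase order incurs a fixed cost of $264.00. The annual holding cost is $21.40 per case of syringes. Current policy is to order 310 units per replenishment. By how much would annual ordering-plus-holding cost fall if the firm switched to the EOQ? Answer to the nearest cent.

Annual demand D = 3,140 × 12 = 37,680.
EOQ = √(2DS/H) = √(2 × 37,680 × 264 / 21.4) ≈ 964.20.
Cost at Q* = (D/Q*)S + (Q*/2)H = √(2DSH) ≈ $20,633.80.
Cost at Q = 310: (37,680/310)×264 + (310/2)×21.4 = $32,088.77 + $3,317.00 = $35,405.77.
Excess = $35,405.77 − $20,633.80 = $14,771.97.

Extra cost ≈ $14,771.97 per year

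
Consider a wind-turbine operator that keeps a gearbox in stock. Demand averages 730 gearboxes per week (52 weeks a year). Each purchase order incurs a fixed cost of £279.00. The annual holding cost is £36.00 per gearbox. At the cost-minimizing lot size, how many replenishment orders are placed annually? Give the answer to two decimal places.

N ≈ 49.49 orders per year

Annual demand D = 730 × 52 = 37,960.
EOQ = √(2DS/H) = √(2 × 37,960 × 279 / 36) ≈ 767.06.
Orders per year = D / Q* = 37,960 / 767.06 ≈ 49.488.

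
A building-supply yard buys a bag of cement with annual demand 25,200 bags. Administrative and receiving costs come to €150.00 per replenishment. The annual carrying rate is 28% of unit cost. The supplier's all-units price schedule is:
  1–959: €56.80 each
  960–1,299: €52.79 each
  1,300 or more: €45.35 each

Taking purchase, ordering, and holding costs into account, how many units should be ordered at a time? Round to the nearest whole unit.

Q* ≈ 1,300 bags

Holding cost per unit per year at price C is H = 0.28·C.
Evaluate total cost at each tier's feasible EOQ or, if the EOQ is below the tier, at the tier's minimum quantity.
EOQ at €56.80 = 689.5 (feasible in tier 1): TC = 25,200×€56.80 + (25,200/689.5)×150 + (689.5/2)×0.28×€56.80 = €1,442,325.14.
EOQ at €52.79 = 715.2 < 960, so use break Q=960: TC = 25,200×€52.79 + (25,200/960.0)×150 + (960.0/2)×0.28×€52.79 = €1,341,340.48.
EOQ at €45.35 = 771.6 < 1300, so use break Q=1300: TC = 25,200×€45.35 + (25,200/1300.0)×150 + (1300.0/2)×0.28×€45.35 = €1,153,981.39.
Lowest total cost is €1,153,981.39 at Q = 1300.0.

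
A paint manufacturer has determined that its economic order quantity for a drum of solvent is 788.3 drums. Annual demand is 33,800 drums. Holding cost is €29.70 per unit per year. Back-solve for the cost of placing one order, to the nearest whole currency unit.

The basic EOQ model gives Q* = √(2DS/H); rearrange for the unknown.
From Q* = √(2DS/H): S = Q*²H / (2D) = 788.3² × 29.7 / (2 × 33,800) = 273.0190.

S ≈ €273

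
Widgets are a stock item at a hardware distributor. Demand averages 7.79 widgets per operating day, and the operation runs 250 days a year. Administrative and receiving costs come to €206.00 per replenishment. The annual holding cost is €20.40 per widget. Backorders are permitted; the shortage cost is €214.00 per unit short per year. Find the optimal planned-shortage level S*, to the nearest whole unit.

Annual demand D = 7.79 × 250 = 1,947.5.
With planned backorders, Q* = √(2DS/H) · √((H+B)/B).
√(2DS/H) = √(2 × 1,947.5 × 206 / 20.4) = 198.323.
√((H+B)/B) = √((20.4+214)/214) = 1.0466.
Q* ≈ 207.560.
S* = Q* · H/(H+B) = 207.560 × 20.4/234.4 ≈ 18.064.

S* ≈ 18 widgets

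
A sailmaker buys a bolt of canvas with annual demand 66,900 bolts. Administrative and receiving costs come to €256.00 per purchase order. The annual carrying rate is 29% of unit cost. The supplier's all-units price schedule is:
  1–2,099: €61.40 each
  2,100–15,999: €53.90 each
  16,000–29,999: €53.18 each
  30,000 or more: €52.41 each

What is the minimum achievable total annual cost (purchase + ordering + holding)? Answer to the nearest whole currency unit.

TC* ≈ €3,630,478

Holding cost per unit per year at price C is H = 0.29·C.
Evaluate total cost at each tier's feasible EOQ or, if the EOQ is below the tier, at the tier's minimum quantity.
EOQ at €61.40 = 1387.0 (feasible in tier 1): TC = 66,900×€61.40 + (66,900/1387.0)×256 + (1387.0/2)×0.29×€61.40 = €4,132,356.26.
EOQ at €53.90 = 1480.3 < 2100, so use break Q=2100: TC = 66,900×€53.90 + (66,900/2100.0)×256 + (2100.0/2)×0.29×€53.90 = €3,630,477.98.
EOQ at €53.18 = 1490.3 < 16000, so use break Q=16000: TC = 66,900×€53.18 + (66,900/16000.0)×256 + (16000.0/2)×0.29×€53.18 = €3,682,190.00.
EOQ at €52.41 = 1501.2 < 30000, so use break Q=30000: TC = 66,900×€52.41 + (66,900/30000.0)×256 + (30000.0/2)×0.29×€52.41 = €3,734,783.38.
Lowest total cost among the candidates is at Q = 2100.0.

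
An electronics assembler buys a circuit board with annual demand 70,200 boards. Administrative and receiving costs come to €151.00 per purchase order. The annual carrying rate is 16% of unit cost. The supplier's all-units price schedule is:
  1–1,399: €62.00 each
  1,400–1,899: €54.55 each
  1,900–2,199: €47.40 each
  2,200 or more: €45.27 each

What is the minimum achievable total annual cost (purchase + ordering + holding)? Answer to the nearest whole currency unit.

TC* ≈ €3,190,740

Holding cost per unit per year at price C is H = 0.16·C.
Candidates are each tier's EOQ (if it falls in that tier) and each price-break quantity.
Tier 1 (€62.00): EOQ = 1461.9 exceeds tier's upper bound 1399, so this tier is dominated.
EOQ at €54.55 = 1558.5 (feasible in tier 2): TC = 70,200×€54.55 + (70,200/1558.5)×151 + (1558.5/2)×0.16×€54.55 = €3,843,012.83.
EOQ at €47.40 = 1671.9 < 1900, so use break Q=1900: TC = 70,200×€47.40 + (70,200/1900.0)×151 + (1900.0/2)×0.16×€47.40 = €3,340,263.85.
EOQ at €45.27 = 1710.8 < 2200, so use break Q=2200: TC = 70,200×€45.27 + (70,200/2200.0)×151 + (2200.0/2)×0.16×€45.27 = €3,190,739.79.
Lowest total cost among the candidates is at Q = 2200.0.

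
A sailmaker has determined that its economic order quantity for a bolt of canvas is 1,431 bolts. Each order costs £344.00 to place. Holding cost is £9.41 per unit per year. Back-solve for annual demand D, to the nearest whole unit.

Invert the EOQ relation Q*² = 2DS/H.
From Q* = √(2DS/H): D = Q*²H / (2S) = 1,431² × 9.41 / (2 × 344) = 28007.894.

D ≈ 28,008 bolts per year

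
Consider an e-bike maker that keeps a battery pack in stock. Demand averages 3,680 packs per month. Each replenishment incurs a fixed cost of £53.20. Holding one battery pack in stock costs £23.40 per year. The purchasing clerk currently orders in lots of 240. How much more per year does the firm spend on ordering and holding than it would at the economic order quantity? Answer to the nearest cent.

Annual demand D = 3,680 × 12 = 44,160.
EOQ = √(2DS/H) = √(2 × 44,160 × 53.2 / 23.4) ≈ 448.10.
Cost at Q* = (D/Q*)S + (Q*/2)H = √(2DSH) ≈ £10,485.60.
Cost at Q = 240: (44,160/240)×53.2 + (240/2)×23.4 = £9,788.80 + £2,808.00 = £12,596.80.
Excess = £12,596.80 − £10,485.60 = £2,111.20.

Extra cost ≈ £2,111.20 per year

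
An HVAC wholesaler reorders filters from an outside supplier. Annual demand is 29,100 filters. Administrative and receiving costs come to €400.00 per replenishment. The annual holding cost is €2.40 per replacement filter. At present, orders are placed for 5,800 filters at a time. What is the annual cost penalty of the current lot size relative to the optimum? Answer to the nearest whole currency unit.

Extra cost ≈ €1,492 per year

EOQ = √(2DS/H) = √(2 × 29,100 × 400 / 2.4) ≈ 3114.48.
Cost at Q* = (D/Q*)S + (Q*/2)H = √(2DSH) ≈ €7,474.76.
Cost at Q = 5,800: (29,100/5,800)×400 + (5,800/2)×2.4 = €2,006.90 + €6,960.00 = €8,966.90.
Excess = €8,966.90 − €7,474.76 = €1,492.14.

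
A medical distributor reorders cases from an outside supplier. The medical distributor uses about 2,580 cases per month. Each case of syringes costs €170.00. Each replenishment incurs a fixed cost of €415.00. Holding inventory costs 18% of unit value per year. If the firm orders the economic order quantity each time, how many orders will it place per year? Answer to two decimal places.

Annual demand D = 2,580 × 12 = 30,960.
Holding cost H = 0.18 × €170.00 = €30.6000 per unit per year.
EOQ = √(2DS/H) = √(2 × 30,960 × 415 / 30.6) ≈ 916.39.
Orders per year = D / Q* = 30,960 / 916.39 ≈ 33.785.

N ≈ 33.78 orders per year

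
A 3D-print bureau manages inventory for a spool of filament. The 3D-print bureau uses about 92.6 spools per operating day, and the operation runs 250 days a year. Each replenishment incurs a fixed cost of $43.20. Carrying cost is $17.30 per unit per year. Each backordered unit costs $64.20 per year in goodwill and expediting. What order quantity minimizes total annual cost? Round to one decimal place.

Q* ≈ 383.1 spools

Annual demand D = 92.6 × 250 = 23,150.
With planned backorders, Q* = √(2DS/H) · √((H+B)/B).
√(2DS/H) = √(2 × 23,150 × 43.2 / 17.3) = 340.024.
√((H+B)/B) = √((17.3+64.2)/64.2) = 1.1267.
Q* ≈ 383.107.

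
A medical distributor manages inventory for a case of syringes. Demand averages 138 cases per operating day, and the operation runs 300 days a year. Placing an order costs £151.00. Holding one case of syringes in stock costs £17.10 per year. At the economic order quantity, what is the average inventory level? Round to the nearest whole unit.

Average inventory ≈ 428 cases

Annual demand D = 138 × 300 = 41,400.
Q* = √(2DS/H) = √(2 × 41,400 × 151 / 17.1) ≈ 855.08.
Average inventory = Q*/2 ≈ 855.08 / 2 = 427.539.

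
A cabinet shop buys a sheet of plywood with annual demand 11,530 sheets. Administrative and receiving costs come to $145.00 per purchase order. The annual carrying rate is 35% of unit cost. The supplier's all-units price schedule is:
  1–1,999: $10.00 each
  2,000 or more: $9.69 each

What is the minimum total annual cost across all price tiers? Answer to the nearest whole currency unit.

TC* ≈ $115,953

Holding cost per unit per year at price C is H = 0.35·C.
For each price level, check whether its EOQ is feasible; otherwise the best quantity at that price is the breakpoint.
EOQ at $10.00 = 977.4 (feasible in tier 1): TC = 11,530×$10.00 + (11,530/977.4)×145 + (977.4/2)×0.35×$10.00 = $118,720.96.
EOQ at $9.69 = 992.9 < 2000, so use break Q=2000: TC = 11,530×$9.69 + (11,530/2000.0)×145 + (2000.0/2)×0.35×$9.69 = $115,953.12.
Lowest total cost among the candidates is at Q = 2000.0.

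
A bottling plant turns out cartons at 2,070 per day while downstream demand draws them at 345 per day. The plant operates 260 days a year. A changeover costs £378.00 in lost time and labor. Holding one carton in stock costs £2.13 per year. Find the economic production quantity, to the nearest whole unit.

Annual demand D = 345 × 260 = 89,700.
Production build-up factor (1 − d/p) = 1 − 345/2,070 = 0.8333.
Q* = √(2DS / (H(1 − d/p))) = √(2 × 89,700 × 378 / (2.13 × 0.8333)).
= √(67,813,200 / 1.775) ≈ 6180.989.

Q* ≈ 6,181 cartons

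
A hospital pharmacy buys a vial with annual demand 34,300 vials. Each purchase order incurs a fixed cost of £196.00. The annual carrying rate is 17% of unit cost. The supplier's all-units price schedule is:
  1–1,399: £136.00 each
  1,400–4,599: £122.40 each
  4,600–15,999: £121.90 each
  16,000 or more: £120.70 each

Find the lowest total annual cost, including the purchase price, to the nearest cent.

TC* ≈ £4,217,687.60

Holding cost per unit per year at price C is H = 0.17·C.
Evaluate total cost at each tier's feasible EOQ or, if the EOQ is below the tier, at the tier's minimum quantity.
EOQ at £136.00 = 762.6 (feasible in tier 1): TC = 34,300×£136.00 + (34,300/762.6)×196 + (762.6/2)×0.17×£136.00 = £4,682,431.29.
EOQ at £122.40 = 803.8 < 1400, so use break Q=1400: TC = 34,300×£122.40 + (34,300/1400.0)×196 + (1400.0/2)×0.17×£122.40 = £4,217,687.60.
EOQ at £121.90 = 805.5 < 4600, so use break Q=4600: TC = 34,300×£121.90 + (34,300/4600.0)×196 + (4600.0/2)×0.17×£121.90 = £4,230,294.38.
EOQ at £120.70 = 809.5 < 16000, so use break Q=16000: TC = 34,300×£120.70 + (34,300/16000.0)×196 + (16000.0/2)×0.17×£120.70 = £4,304,582.17.
Lowest total cost among the candidates is at Q = 1400.0.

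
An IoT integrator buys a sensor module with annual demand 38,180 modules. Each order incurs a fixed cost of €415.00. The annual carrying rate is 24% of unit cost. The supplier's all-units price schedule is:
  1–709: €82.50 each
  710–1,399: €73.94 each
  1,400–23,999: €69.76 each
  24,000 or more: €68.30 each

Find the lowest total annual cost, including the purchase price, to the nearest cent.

Holding cost per unit per year at price C is H = 0.24·C.
Evaluate total cost at each tier's feasible EOQ or, if the EOQ is below the tier, at the tier's minimum quantity.
Tier 1 (€82.50): EOQ = 1265.1 exceeds tier's upper bound 709, so this tier is dominated.
EOQ at €73.94 = 1336.3 (feasible in tier 2): TC = 38,180×€73.94 + (38,180/1336.3)×415 + (1336.3/2)×0.24×€73.94 = €2,846,743.07.
EOQ at €69.76 = 1375.8 < 1400, so use break Q=1400: TC = 38,180×€69.76 + (38,180/1400.0)×415 + (1400.0/2)×0.24×€69.76 = €2,686,474.12.
EOQ at €68.30 = 1390.4 < 24000, so use break Q=24000: TC = 38,180×€68.30 + (38,180/24000.0)×415 + (24000.0/2)×0.24×€68.30 = €2,805,058.20.
Lowest total cost among the candidates is at Q = 1400.0.

TC* ≈ €2,686,474.12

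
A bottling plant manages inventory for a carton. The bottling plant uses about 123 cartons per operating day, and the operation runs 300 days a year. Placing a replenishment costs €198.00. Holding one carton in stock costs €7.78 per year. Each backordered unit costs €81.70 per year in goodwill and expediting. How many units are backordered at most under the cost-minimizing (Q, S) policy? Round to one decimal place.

Annual demand D = 123 × 300 = 36,900.
With planned backorders, Q* = √(2DS/H) · √((H+B)/B).
√(2DS/H) = √(2 × 36,900 × 198 / 7.78) = 1370.475.
√((H+B)/B) = √((7.78+81.7)/81.7) = 1.0465.
Q* ≈ 1434.244.
S* = Q* · H/(H+B) = 1434.244 × 7.78/89.48 ≈ 124.703.

S* ≈ 124.7 cartons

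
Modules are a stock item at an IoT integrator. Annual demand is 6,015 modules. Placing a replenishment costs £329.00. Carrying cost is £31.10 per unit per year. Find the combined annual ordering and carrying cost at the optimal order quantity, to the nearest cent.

EOQ = √(2DS/H) = √(2 × 6,015 × 329 / 31.1) ≈ 356.74.
At the optimum the two cost components are equal, so total cost = 2·(Q*/2)H = Q*·H.
Minimum total = √(2DSH) = √(2 × 6,015 × 329 × 31.1) ≈ 11094.582.

TC* ≈ £11,094.58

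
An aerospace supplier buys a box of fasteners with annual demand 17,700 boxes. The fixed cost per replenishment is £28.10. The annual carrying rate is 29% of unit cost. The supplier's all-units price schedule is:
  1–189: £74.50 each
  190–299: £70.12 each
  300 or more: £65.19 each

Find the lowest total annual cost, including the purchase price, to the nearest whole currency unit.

Holding cost per unit per year at price C is H = 0.29·C.
Candidates are each tier's EOQ (if it falls in that tier) and each price-break quantity.
Tier 1 (£74.50): EOQ = 214.6 exceeds tier's upper bound 189, so this tier is dominated.
EOQ at £70.12 = 221.2 (feasible in tier 2): TC = 17,700×£70.12 + (17,700/221.2)×28.1 + (221.2/2)×0.29×£70.12 = £1,245,621.54.
EOQ at £65.19 = 229.4 < 300, so use break Q=300: TC = 17,700×£65.19 + (17,700/300.0)×28.1 + (300.0/2)×0.29×£65.19 = £1,158,356.66.
Lowest total cost among the candidates is at Q = 300.0.

TC* ≈ £1,158,357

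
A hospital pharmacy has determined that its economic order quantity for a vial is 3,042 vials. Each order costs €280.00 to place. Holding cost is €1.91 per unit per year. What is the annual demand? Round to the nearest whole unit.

D ≈ 31,562 vials per year

Invert the EOQ relation Q*² = 2DS/H.
From Q* = √(2DS/H): D = Q*²H / (2S) = 3,042² × 1.91 / (2 × 280) = 31561.945.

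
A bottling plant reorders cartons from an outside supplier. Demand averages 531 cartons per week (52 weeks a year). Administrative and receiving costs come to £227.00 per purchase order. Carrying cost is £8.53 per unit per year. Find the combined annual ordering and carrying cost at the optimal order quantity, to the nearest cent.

TC* ≈ £10,340.73

Annual demand D = 531 × 52 = 27,612.
The optimal lot size = √(2DS/H) = √(2 × 27,612 × 227 / 8.53) ≈ 1212.28.
At Q*, ordering cost (D/Q*)S equals holding cost (Q*/2)H, each = √(DSH/2).
Minimum total = √(2DSH) = √(2 × 27,612 × 227 × 8.53) ≈ 10340.734.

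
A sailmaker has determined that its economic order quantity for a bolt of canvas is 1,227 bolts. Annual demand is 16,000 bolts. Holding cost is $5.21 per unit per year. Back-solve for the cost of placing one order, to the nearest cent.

S ≈ $245.12

Invert the EOQ relation Q*² = 2DS/H.
From Q* = √(2DS/H): S = Q*²H / (2D) = 1,227² × 5.21 / (2 × 16,000) = 245.1189.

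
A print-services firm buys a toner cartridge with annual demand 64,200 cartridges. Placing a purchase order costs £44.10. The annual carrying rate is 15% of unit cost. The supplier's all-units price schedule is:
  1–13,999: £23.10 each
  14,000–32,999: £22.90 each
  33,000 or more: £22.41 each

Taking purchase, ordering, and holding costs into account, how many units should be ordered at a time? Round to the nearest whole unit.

Q* ≈ 1,278 cartridges

Holding cost per unit per year at price C is H = 0.15·C.
Candidates are each tier's EOQ (if it falls in that tier) and each price-break quantity.
EOQ at £23.10 = 1278.4 (feasible in tier 1): TC = 64,200×£23.10 + (64,200/1278.4)×44.1 + (1278.4/2)×0.15×£23.10 = £1,487,449.49.
EOQ at £22.90 = 1283.9 < 14000, so use break Q=14000: TC = 64,200×£22.90 + (64,200/14000.0)×44.1 + (14000.0/2)×0.15×£22.90 = £1,494,427.23.
EOQ at £22.41 = 1297.9 < 33000, so use break Q=33000: TC = 64,200×£22.41 + (64,200/33000.0)×44.1 + (33000.0/2)×0.15×£22.41 = £1,494,272.54.
Lowest total cost is £1,487,449.49 at Q = 1278.4.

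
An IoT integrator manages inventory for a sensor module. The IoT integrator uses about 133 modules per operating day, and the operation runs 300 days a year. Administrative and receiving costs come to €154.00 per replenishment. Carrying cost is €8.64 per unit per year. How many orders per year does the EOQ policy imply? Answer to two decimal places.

Annual demand D = 133 × 300 = 39,900.
The optimal lot size = √(2DS/H) = √(2 × 39,900 × 154 / 8.64) ≈ 1192.63.
Orders per year = D / Q* = 39,900 / 1192.63 ≈ 33.456.

N ≈ 33.46 orders per year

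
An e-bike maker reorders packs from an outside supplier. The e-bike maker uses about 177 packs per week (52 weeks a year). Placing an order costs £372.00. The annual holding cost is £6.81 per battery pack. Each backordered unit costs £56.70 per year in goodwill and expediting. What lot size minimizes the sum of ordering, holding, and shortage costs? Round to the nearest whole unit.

Q* ≈ 1,061 packs

Annual demand D = 177 × 52 = 9,204.
With planned backorders, Q* = √(2DS/H) · √((H+B)/B).
√(2DS/H) = √(2 × 9,204 × 372 / 6.81) = 1002.770.
√((H+B)/B) = √((6.81+56.7)/56.7) = 1.0584.
Q* ≈ 1061.282.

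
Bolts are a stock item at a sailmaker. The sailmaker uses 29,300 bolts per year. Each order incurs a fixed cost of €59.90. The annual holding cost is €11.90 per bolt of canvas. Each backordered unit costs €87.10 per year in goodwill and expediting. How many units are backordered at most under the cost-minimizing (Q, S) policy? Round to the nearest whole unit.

With planned backorders, Q* = √(2DS/H) · √((H+B)/B).
√(2DS/H) = √(2 × 29,300 × 59.9 / 11.9) = 543.111.
√((H+B)/B) = √((11.9+87.1)/87.1) = 1.0661.
Q* ≈ 579.025.
S* = Q* · H/(H+B) = 579.025 × 11.9/99 ≈ 69.600.

S* ≈ 70 bolts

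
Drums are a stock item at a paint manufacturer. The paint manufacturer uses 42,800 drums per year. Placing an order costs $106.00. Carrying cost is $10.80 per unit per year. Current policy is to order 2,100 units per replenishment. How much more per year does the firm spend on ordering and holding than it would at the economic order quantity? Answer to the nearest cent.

EOQ = √(2DS/H) = √(2 × 42,800 × 106 / 10.8) ≈ 916.60.
Cost at Q* = (D/Q*)S + (Q*/2)H = √(2DSH) ≈ $9,899.24.
Cost at Q = 2,100: (42,800/2,100)×106 + (2,100/2)×10.8 = $2,160.38 + $11,340.00 = $13,500.38.
Excess = $13,500.38 − $9,899.24 = $3,601.14.

Extra cost ≈ $3,601.14 per year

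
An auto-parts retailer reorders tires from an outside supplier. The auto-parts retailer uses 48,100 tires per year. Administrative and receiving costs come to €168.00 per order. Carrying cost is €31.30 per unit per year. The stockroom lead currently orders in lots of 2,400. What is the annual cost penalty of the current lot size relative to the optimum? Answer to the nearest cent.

EOQ = √(2DS/H) = √(2 × 48,100 × 168 / 31.3) ≈ 718.57.
Cost at Q* = (D/Q*)S + (Q*/2)H = √(2DSH) ≈ €22,491.29.
Cost at Q = 2,400: (48,100/2,400)×168 + (2,400/2)×31.3 = €3,367.00 + €37,560.00 = €40,927.00.
Excess = €40,927.00 − €22,491.29 = €18,435.71.

Extra cost ≈ €18,435.71 per year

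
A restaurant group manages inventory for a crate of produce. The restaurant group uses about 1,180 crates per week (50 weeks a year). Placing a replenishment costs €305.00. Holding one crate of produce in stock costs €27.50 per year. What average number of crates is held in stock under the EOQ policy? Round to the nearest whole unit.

Annual demand D = 1,180 × 50 = 59,000.
The optimal lot size = √(2DS/H) = √(2 × 59,000 × 305 / 27.5) ≈ 1144.00.
Average inventory = Q*/2 ≈ 1144.00 / 2 = 571.998.

Average inventory ≈ 572 crates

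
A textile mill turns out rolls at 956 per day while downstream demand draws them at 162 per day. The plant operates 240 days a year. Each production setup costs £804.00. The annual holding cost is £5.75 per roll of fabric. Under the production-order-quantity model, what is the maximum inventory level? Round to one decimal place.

I_max ≈ 3,005.1 rolls

Annual demand D = 162 × 240 = 38,880.
Production build-up factor (1 − d/p) = 1 − 162/956 = 0.8305.
Q* = √(2DS / (H(1 − d/p))) = √(2 × 38,880 × 804 / (5.75 × 0.8305)).
= √(62,519,040 / 4.7756) ≈ 3618.186.
Maximum inventory = Q*(1 − d/p) = 3618.186 × 0.8305 ≈ 3005.063.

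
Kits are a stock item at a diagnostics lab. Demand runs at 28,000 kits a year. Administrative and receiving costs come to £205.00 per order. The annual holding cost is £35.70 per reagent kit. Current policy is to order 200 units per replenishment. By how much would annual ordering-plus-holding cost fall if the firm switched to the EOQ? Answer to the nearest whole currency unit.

Extra cost ≈ £12,026 per year

EOQ = √(2DS/H) = √(2 × 28,000 × 205 / 35.7) ≈ 567.07.
Cost at Q* = (D/Q*)S + (Q*/2)H = √(2DSH) ≈ £20,244.41.
Cost at Q = 200: (28,000/200)×205 + (200/2)×35.7 = £28,700.00 + £3,570.00 = £32,270.00.
Excess = £32,270.00 − £20,244.41 = £12,025.59.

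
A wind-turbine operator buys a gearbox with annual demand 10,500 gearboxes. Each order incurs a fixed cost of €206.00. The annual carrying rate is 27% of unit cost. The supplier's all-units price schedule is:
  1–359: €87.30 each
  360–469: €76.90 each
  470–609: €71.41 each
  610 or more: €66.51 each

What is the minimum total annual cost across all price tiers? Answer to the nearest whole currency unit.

Holding cost per unit per year at price C is H = 0.27·C.
For each price level, check whether its EOQ is feasible; otherwise the best quantity at that price is the breakpoint.
Tier 1 (€87.30): EOQ = 428.4 exceeds tier's upper bound 359, so this tier is dominated.
EOQ at €76.90 = 456.5 (feasible in tier 2): TC = 10,500×€76.90 + (10,500/456.5)×206 + (456.5/2)×0.27×€76.90 = €816,927.38.
EOQ at €71.41 = 473.7 (feasible in tier 3): TC = 10,500×€71.41 + (10,500/473.7)×206 + (473.7/2)×0.27×€71.41 = €758,937.81.
EOQ at €66.51 = 490.8 < 610, so use break Q=610: TC = 10,500×€66.51 + (10,500/610.0)×206 + (610.0/2)×0.27×€66.51 = €707,378.00.
Lowest total cost among the candidates is at Q = 610.0.

TC* ≈ €707,378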